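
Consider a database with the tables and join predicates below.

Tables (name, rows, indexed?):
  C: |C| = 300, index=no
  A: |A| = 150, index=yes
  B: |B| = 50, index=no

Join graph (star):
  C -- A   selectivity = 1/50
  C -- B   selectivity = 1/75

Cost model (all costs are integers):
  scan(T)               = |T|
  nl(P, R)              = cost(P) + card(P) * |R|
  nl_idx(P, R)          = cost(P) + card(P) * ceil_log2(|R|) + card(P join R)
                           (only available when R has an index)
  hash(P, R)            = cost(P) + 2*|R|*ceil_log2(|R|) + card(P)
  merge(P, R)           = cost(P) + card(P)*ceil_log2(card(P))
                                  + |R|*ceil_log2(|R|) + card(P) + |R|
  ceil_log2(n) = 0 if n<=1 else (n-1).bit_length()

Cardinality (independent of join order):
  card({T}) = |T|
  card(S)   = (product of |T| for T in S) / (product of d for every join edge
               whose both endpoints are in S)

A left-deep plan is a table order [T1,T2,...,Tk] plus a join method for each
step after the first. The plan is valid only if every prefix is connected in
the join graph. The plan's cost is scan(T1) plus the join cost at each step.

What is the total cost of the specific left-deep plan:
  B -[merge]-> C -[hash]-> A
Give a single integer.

step 1: scan B: cost=50, card=50
step 2: join C via merge
    card(P join C) = 50*300/(75) = 200
    cost = 50 + 50*6 + 300*9 + 50 + 300 = 3400
step 3: join A via hash
    card(P join A) = 200*150/(50) = 600
    cost = 3400 + 2*150*8 + 200 = 6000

6000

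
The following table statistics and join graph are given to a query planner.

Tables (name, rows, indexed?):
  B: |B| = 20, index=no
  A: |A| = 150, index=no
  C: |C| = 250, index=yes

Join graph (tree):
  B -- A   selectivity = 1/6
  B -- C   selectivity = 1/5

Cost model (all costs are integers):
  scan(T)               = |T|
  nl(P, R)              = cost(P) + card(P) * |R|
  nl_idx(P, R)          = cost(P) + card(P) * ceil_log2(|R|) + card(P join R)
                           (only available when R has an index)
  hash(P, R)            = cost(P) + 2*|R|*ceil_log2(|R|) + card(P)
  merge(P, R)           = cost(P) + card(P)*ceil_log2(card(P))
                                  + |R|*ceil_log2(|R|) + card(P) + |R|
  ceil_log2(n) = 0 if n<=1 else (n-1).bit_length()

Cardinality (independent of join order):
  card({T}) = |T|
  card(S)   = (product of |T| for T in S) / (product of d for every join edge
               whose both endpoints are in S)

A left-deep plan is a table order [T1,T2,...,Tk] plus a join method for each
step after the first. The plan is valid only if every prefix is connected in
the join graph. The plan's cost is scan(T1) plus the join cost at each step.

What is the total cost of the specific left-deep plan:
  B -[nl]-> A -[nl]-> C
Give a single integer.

128020

step 1: scan B: cost=20, card=20
step 2: join A via nl
    card(P join A) = 20*150/(6) = 500
    cost = 20 + 20*150 = 3020
step 3: join C via nl
    card(P join C) = 500*250/(5) = 25000
    cost = 3020 + 500*250 = 128020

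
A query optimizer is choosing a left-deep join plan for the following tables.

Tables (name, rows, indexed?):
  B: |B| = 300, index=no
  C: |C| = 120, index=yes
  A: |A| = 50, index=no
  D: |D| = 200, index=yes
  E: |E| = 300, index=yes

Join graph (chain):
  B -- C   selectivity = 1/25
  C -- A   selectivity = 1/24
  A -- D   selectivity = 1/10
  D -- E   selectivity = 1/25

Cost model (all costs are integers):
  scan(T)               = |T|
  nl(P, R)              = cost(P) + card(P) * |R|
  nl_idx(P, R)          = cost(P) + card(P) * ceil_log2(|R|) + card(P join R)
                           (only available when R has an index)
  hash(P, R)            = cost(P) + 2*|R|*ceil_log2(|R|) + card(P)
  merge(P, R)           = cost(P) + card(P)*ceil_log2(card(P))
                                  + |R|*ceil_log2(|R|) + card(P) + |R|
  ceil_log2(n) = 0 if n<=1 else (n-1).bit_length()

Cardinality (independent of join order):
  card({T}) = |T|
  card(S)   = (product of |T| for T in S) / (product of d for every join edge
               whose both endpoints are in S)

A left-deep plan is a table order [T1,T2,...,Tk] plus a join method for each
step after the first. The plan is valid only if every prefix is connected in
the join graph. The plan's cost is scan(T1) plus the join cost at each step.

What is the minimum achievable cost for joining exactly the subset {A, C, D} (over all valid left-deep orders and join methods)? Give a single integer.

Selinger DP over subsets of {A,C,D}:
  {C}: scan cost=120, card=120
  {A}: scan cost=50, card=50
  {D}: scan cost=200, card=200
  {AC}: card=250; try (C,nl_idx)→650, (A,hash)→840, (C,merge)→1360, (A,merge)→1430, (C,hash)→1780, (C,nl)→6050 …(+1); best=650 via (C,nl_idx)
  {AD}: card=1000; try (A,hash)→1000, (D,nl_idx)→1450, (D,merge)→2200, (A,merge)→2350, (D,hash)→3300, (D,nl)→10050 …(+1); best=1000 via (A,hash)
  {ACD}: card=5000; try (C,hash)→3680, (D,hash)→4100, (D,merge)→4700, (D,nl_idx)→7650, (C,merge)→12960, (C,nl_idx)→13000 …(+2); best=3680 via (C,hash)

3680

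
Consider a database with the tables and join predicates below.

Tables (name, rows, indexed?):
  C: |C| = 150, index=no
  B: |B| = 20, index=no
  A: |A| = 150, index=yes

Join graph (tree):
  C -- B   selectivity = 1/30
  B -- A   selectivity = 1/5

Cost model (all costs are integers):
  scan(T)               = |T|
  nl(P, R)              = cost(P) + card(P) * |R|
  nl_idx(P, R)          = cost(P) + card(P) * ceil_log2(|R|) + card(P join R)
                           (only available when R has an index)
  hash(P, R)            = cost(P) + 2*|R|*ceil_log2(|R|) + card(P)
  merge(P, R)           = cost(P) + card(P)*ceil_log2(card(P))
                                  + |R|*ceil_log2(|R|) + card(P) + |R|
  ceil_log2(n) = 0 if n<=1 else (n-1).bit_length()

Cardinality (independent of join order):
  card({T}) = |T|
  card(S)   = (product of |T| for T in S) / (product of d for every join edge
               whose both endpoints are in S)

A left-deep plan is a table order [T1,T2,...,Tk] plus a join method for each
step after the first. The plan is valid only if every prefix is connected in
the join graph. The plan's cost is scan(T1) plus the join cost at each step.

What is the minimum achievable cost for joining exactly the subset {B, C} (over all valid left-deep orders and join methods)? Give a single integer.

Selinger DP over subsets of {B,C}:
  {C}: scan cost=150, card=150
  {B}: scan cost=20, card=20
  {BC}: card=100; try (B,hash)→500, (C,merge)→1490, (B,merge)→1620, (C,hash)→2440, (C,nl)→3020, (B,nl)→3150; best=500 via (B,hash)

500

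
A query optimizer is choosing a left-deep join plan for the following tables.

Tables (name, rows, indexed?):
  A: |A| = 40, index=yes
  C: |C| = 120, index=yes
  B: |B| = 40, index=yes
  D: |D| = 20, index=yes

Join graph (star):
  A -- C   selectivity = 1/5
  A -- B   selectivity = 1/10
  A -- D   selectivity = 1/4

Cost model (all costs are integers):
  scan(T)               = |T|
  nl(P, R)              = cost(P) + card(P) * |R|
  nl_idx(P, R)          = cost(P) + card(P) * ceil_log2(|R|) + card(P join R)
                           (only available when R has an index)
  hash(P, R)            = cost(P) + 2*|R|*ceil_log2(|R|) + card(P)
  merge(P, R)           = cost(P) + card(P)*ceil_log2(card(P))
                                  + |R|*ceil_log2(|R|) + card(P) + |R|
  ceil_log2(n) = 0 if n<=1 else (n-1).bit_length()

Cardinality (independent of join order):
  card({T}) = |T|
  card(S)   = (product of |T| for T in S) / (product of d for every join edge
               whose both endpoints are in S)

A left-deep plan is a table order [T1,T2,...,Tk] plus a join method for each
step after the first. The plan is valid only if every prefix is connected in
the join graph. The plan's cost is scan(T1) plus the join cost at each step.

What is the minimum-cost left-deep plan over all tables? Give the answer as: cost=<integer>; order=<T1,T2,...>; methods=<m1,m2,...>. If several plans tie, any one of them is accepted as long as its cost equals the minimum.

Selinger DP (subsets sized 1..n):
  {A}: scan cost=40, card=40
  {C}: scan cost=120, card=120
  {B}: scan cost=40, card=40
  {D}: scan cost=20, card=20
  {AC}: card=960; try (A,hash)→720, (C,merge)→1280, (C,nl_idx)→1280, (A,merge)→1360, (C,hash)→1760, (A,nl_idx)→1800 …(+2); best=720 via (A,hash)
  {AB}: card=160; try (B,nl_idx)→440, (A,nl_idx)→440, (B,hash)→560, (A,hash)→560, (B,merge)→600, (A,merge)→600 …(+2); best=440 via (B,nl_idx)
  {AD}: card=200; try (D,hash)→280, (A,nl_idx)→340, (A,merge)→420, (D,merge)→440, (D,nl_idx)→440, (A,hash)→520 …(+2); best=280 via (D,hash)
  {ABC}: card=3840; try (B,hash)→2160, (C,hash)→2280, (C,merge)→2840, (C,nl_idx)→5400, (B,nl_idx)→10320, (B,merge)→11560 …(+2); best=2160 via (B,hash)
  {ACD}: card=4800; try (D,hash)→1880, (C,hash)→2160, (C,merge)→3040, (C,nl_idx)→6480, (D,nl_idx)→10320, (D,merge)→11400 …(+2); best=1880 via (D,hash)
  {ABD}: card=800; try (D,hash)→800, (B,hash)→960, (D,merge)→2000, (D,nl_idx)→2040, (B,nl_idx)→2280, (B,merge)→2360 …(+2); best=800 via (D,hash)
  {ABCD}: card=19200; try (C,hash)→3280, (D,hash)→6200, (B,hash)→7160, (C,merge)→10560, (C,nl_idx)→25600, (D,nl_idx)→40560 …(+6); best=3280 via (C,hash)

cost=3280; order=A,B,D,C; methods=nl_idx,hash,hash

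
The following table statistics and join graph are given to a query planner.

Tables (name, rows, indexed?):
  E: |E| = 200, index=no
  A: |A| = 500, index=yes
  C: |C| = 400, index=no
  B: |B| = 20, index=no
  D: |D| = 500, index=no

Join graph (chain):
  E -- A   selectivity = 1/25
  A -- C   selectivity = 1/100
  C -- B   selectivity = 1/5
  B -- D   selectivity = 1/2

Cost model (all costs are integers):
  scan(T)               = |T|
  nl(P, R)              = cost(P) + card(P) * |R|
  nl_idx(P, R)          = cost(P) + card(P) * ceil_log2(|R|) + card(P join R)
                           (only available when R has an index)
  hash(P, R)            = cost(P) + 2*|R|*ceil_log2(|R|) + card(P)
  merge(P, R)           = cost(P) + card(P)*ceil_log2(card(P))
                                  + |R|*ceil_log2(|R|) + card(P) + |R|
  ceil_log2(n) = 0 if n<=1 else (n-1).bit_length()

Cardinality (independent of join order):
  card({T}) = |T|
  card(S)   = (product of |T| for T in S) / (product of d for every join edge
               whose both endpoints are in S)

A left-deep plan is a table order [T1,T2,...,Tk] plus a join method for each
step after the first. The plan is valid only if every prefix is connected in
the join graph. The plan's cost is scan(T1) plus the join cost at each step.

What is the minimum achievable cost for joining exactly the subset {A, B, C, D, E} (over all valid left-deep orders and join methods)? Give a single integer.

Selinger DP over subsets of {A,B,C,D,E}:
  {E}: scan cost=200, card=200
  {A}: scan cost=500, card=500
  {C}: scan cost=400, card=400
  {B}: scan cost=20, card=20
  {D}: scan cost=500, card=500
  {AE}: card=4000; try (E,hash)→4200, (A,nl_idx)→6000, (A,merge)→7000, (E,merge)→7300, (A,hash)→9400, (A,nl)→100200 …(+1); best=4200 via (E,hash)
  {AC}: card=2000; try (A,nl_idx)→6000, (C,hash)→8200, (A,merge)→9400, (C,merge)→9500, (A,hash)→9800, (A,nl)→200400 …(+1); best=6000 via (A,nl_idx)
  {BC}: card=1600; try (B,hash)→1000, (C,merge)→4140, (B,merge)→4520, (C,hash)→7240, (C,nl)→8020, (B,nl)→8400; best=1000 via (B,hash)
  {BD}: card=5000; try (B,hash)→1200, (D,merge)→5140, (B,merge)→5620, (D,hash)→9040, (D,nl)→10020, (B,nl)→10500; best=1200 via (B,hash)
  {ACE}: card=16000; try (E,hash)→11200, (C,hash)→15400, (E,merge)→31800, (C,merge)→60200, (E,nl)→406000, (C,nl)→1604200; best=11200 via (E,hash)
  {ABC}: card=8000; try (B,hash)→8200, (A,hash)→11600, (A,nl_idx)→23400, (A,merge)→25200, (B,merge)→30120, (B,nl)→46000 …(+1); best=8200 via (B,hash)
  {BCD}: card=400000; try (D,hash)→11600, (C,hash)→13400, (D,merge)→25200, (C,merge)→75200, (D,nl)→801000, (C,nl)→2001200; best=11600 via (D,hash)
  {ABCE}: card=64000; try (E,hash)→19400, (B,hash)→27400, (E,merge)→122000, (B,merge)→251320, (B,nl)→331200, (E,nl)→1608200; best=19400 via (E,hash)
  {ABCD}: card=2000000; try (D,hash)→25200, (D,merge)→125200, (A,hash)→420600, (D,nl)→4008200, (A,nl_idx)→5611600, (A,merge)→8016600 …(+1); best=25200 via (D,hash)
  {ABCDE}: card=16000000; try (D,hash)→92400, (D,merge)→1112400, (E,hash)→2028400, (D,nl)→32019400, (E,merge)→44027000, (E,nl)→400025200; best=92400 via (D,hash)

92400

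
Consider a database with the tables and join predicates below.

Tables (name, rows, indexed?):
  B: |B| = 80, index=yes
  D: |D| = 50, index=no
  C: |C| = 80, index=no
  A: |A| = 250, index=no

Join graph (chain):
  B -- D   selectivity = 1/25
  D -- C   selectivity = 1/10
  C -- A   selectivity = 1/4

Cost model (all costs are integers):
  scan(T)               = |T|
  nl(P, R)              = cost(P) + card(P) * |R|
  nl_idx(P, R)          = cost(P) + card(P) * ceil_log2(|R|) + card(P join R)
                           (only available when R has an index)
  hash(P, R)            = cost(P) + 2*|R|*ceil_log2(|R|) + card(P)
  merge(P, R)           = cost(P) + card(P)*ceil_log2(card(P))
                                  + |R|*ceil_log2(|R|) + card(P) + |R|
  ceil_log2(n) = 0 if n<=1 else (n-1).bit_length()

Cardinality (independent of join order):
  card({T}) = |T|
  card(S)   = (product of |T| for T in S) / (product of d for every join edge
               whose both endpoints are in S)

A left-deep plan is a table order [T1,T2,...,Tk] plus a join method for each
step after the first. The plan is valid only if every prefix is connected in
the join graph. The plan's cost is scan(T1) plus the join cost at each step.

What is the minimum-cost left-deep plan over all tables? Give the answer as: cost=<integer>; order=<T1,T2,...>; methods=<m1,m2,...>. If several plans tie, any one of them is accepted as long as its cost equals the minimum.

Selinger DP (subsets sized 1..n):
  {B}: scan cost=80, card=80
  {D}: scan cost=50, card=50
  {C}: scan cost=80, card=80
  {A}: scan cost=250, card=250
  {BD}: card=160; try (B,nl_idx)→560, (D,hash)→760, (B,merge)→1040, (D,merge)→1070, (B,hash)→1220, (B,nl)→4050 …(+1); best=560 via (B,nl_idx)
  {CD}: card=400; try (D,hash)→760, (C,merge)→1040, (D,merge)→1070, (C,hash)→1220, (C,nl)→4050, (D,nl)→4080; best=760 via (D,hash)
  {AC}: card=5000; try (C,hash)→1620, (A,merge)→2970, (C,merge)→3140, (A,hash)→4160, (A,nl)→20080, (C,nl)→20250; best=1620 via (C,hash)
  {BCD}: card=1280; try (C,hash)→1840, (B,hash)→2280, (C,merge)→2640, (B,nl_idx)→4840, (B,merge)→5400, (C,nl)→13360 …(+1); best=1840 via (C,hash)
  {ACD}: card=25000; try (A,hash)→5160, (A,merge)→7010, (D,hash)→7220, (D,merge)→71970, (A,nl)→100760, (D,nl)→251620; best=5160 via (A,hash)
  {ABCD}: card=80000; try (A,hash)→7120, (A,merge)→19450, (B,hash)→31280, (B,nl_idx)→260160, (A,nl)→321840, (B,merge)→405800 …(+1); best=7120 via (A,hash)

cost=7120; order=D,B,C,A; methods=nl_idx,hash,hash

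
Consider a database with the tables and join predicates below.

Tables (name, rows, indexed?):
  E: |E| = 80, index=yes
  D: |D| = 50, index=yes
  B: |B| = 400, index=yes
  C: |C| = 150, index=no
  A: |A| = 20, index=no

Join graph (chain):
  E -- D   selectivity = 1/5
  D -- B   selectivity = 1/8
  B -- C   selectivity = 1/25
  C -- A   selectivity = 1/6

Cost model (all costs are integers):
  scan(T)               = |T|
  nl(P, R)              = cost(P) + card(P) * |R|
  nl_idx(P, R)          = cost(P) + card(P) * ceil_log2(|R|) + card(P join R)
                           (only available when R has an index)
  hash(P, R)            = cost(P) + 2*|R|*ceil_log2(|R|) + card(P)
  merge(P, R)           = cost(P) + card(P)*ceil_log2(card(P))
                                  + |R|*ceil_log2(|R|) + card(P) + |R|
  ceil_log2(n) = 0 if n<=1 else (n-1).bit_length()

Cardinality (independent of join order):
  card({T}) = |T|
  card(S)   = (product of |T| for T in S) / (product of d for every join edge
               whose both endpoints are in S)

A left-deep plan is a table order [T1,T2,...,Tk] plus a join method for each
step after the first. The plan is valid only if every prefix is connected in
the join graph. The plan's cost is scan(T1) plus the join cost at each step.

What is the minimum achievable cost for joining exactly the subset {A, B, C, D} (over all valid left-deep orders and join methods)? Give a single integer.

14400

Selinger DP over subsets of {A,B,C,D}:
  {D}: scan cost=50, card=50
  {B}: scan cost=400, card=400
  {C}: scan cost=150, card=150
  {A}: scan cost=20, card=20
  {BD}: card=2500; try (D,hash)→1400, (B,nl_idx)→3000, (B,merge)→4400, (D,merge)→4750, (D,nl_idx)→5300, (B,hash)→7300 …(+2); best=1400 via (D,hash)
  {BC}: card=2400; try (C,hash)→3200, (B,nl_idx)→3900, (B,merge)→5500, (C,merge)→5750, (B,hash)→7500, (B,nl)→60150 …(+1); best=3200 via (C,hash)
  {AC}: card=500; try (A,hash)→500, (C,merge)→1490, (A,merge)→1620, (C,hash)→2440, (C,nl)→3020, (A,nl)→3150; best=500 via (A,hash)
  {BCD}: card=15000; try (D,hash)→6200, (C,hash)→6300, (D,nl_idx)→32600, (D,merge)→34750, (C,merge)→35250, (D,nl)→123200 …(+1); best=6200 via (D,hash)
  {ABC}: card=8000; try (A,hash)→5800, (B,hash)→8200, (B,merge)→9500, (B,nl_idx)→13000, (A,merge)→34520, (A,nl)→51200 …(+1); best=5800 via (A,hash)
  {ABCD}: card=50000; try (D,hash)→14400, (A,hash)→21400, (D,nl_idx)→103800, (D,merge)→118150, (A,merge)→231320, (A,nl)→306200 …(+1); best=14400 via (D,hash)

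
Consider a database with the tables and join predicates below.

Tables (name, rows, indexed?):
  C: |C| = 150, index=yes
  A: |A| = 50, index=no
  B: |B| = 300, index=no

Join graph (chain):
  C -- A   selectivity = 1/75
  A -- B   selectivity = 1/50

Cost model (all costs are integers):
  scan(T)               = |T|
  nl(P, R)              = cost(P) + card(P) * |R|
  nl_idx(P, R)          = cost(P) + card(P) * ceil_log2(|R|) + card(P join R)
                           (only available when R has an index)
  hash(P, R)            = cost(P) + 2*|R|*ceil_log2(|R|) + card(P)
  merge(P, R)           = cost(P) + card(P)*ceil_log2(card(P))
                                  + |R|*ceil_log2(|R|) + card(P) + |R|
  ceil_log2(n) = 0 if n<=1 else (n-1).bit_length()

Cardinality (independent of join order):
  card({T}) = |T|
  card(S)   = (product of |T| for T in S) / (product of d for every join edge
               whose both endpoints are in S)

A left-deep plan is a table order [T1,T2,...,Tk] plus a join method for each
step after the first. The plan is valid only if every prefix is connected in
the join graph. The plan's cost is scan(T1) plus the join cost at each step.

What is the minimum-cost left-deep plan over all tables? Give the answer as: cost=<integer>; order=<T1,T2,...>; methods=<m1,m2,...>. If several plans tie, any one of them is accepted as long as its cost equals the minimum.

Selinger DP (subsets sized 1..n):
  {C}: scan cost=150, card=150
  {A}: scan cost=50, card=50
  {B}: scan cost=300, card=300
  {AC}: card=100; try (C,nl_idx)→550, (A,hash)→900, (C,merge)→1750, (A,merge)→1850, (C,hash)→2500, (C,nl)→7550 …(+1); best=550 via (C,nl_idx)
  {AB}: card=300; try (A,hash)→1200, (B,merge)→3400, (A,merge)→3650, (B,hash)→5500, (B,nl)→15050, (A,nl)→15300; best=1200 via (A,hash)
  {ABC}: card=600; try (C,hash)→3900, (C,nl_idx)→4200, (B,merge)→4350, (C,merge)→5550, (B,hash)→6050, (B,nl)→30550 …(+1); best=3900 via (C,hash)

cost=3900; order=B,A,C; methods=hash,hash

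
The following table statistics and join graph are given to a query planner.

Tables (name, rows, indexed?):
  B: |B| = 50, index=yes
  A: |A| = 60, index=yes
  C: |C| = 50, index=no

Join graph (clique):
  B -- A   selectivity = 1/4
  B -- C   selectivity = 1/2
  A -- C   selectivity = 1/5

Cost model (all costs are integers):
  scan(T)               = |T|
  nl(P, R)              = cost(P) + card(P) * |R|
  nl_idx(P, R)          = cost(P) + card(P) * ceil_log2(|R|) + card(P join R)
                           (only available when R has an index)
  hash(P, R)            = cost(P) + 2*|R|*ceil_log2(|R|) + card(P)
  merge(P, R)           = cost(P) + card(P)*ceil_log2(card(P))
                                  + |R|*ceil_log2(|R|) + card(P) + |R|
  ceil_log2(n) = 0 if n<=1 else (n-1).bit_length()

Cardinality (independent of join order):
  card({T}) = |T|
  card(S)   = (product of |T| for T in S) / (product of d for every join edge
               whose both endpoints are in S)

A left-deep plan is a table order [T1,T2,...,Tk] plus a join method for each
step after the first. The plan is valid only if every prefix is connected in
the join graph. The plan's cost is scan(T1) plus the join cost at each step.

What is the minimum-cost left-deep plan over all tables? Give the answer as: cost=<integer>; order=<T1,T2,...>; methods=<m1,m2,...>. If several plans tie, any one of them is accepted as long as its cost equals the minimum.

Selinger DP (subsets sized 1..n):
  {B}: scan cost=50, card=50
  {A}: scan cost=60, card=60
  {C}: scan cost=50, card=50
  {AB}: card=750; try (B,hash)→720, (A,hash)→820, (A,merge)→820, (B,merge)→830, (A,nl_idx)→1100, (B,nl_idx)→1170 …(+2); best=720 via (B,hash)
  {BC}: card=1250; try (C,hash)→700, (B,hash)→700, (C,merge)→750, (B,merge)→750, (B,nl_idx)→1600, (C,nl)→2550 …(+1); best=700 via (C,hash)
  {AC}: card=600; try (C,hash)→720, (A,hash)→820, (A,merge)→820, (C,merge)→830, (A,nl_idx)→950, (A,nl)→3050 …(+1); best=720 via (C,hash)
  {ABC}: card=3750; try (B,hash)→1920, (C,hash)→2070, (A,hash)→2670, (B,merge)→7670, (B,nl_idx)→8070, (C,merge)→9320 …(+5); best=1920 via (B,hash)

cost=1920; order=A,C,B; methods=hash,hash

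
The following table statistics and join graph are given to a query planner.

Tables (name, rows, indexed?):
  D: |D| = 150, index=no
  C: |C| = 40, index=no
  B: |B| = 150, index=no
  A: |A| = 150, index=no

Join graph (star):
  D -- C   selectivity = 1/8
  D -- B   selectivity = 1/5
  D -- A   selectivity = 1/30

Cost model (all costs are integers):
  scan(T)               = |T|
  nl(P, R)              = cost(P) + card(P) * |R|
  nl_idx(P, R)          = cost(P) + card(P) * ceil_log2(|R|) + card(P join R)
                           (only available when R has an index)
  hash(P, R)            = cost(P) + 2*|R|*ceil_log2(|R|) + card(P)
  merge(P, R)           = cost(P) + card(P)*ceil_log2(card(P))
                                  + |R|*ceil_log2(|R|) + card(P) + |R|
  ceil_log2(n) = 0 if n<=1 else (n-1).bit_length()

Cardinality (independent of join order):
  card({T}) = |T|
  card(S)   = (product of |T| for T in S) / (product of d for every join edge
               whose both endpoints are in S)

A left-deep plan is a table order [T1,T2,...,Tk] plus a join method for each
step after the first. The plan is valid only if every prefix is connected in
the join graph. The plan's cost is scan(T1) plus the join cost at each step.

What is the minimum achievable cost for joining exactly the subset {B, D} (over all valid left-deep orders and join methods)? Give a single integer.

2700

Selinger DP over subsets of {B,D}:
  {D}: scan cost=150, card=150
  {B}: scan cost=150, card=150
  {BD}: card=4500; try (D,hash)→2700, (B,hash)→2700, (D,merge)→2850, (B,merge)→2850, (D,nl)→22650, (B,nl)→22650; best=2700 via (D,hash)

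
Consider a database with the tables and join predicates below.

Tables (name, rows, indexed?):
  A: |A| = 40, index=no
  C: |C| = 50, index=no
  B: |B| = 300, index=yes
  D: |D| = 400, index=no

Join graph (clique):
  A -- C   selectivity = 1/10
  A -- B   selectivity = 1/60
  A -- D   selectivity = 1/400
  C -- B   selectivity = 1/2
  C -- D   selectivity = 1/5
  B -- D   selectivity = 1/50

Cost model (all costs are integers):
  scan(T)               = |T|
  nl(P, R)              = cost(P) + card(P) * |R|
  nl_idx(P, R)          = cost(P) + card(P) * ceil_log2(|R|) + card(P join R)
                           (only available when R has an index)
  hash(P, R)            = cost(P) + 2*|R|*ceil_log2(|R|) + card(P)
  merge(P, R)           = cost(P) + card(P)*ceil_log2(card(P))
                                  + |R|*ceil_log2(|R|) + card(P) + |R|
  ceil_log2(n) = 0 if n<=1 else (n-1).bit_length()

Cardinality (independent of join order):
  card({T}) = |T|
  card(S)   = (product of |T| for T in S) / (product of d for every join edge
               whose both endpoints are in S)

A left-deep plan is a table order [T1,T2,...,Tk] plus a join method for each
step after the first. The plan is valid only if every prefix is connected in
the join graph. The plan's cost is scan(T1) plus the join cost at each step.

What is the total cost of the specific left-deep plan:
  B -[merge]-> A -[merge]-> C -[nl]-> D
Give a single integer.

step 1: scan B: cost=300, card=300
step 2: join A via merge
    card(P join A) = 300*40/(60) = 200
    cost = 300 + 300*9 + 40*6 + 300 + 40 = 3580
step 3: join C via merge
    card(P join C) = 200*50/(10*2) = 500
    cost = 3580 + 200*8 + 50*6 + 200 + 50 = 5730
step 4: join D via nl
    card(P join D) = 500*400/(400*5*50) = 2
    cost = 5730 + 500*400 = 205730

205730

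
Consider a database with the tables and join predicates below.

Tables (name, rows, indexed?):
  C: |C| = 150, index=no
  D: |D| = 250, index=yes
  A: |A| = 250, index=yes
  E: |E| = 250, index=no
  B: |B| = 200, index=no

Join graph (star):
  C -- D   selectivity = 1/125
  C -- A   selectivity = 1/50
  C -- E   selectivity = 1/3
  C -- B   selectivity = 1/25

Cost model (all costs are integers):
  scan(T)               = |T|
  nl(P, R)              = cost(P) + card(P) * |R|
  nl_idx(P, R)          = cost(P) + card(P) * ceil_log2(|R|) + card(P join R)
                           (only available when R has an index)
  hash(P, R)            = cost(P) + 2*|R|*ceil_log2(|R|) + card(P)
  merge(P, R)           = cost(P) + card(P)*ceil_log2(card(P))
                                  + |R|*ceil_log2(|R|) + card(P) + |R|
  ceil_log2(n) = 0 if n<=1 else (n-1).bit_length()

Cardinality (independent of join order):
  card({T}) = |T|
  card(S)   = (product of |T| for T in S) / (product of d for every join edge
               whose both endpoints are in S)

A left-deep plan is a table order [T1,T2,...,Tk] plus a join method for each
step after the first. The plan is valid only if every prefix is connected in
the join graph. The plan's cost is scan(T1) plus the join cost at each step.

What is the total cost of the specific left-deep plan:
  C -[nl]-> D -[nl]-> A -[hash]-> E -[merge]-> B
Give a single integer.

2369950

step 1: scan C: cost=150, card=150
step 2: join D via nl
    card(P join D) = 150*250/(125) = 300
    cost = 150 + 150*250 = 37650
step 3: join A via nl
    card(P join A) = 300*250/(50) = 1500
    cost = 37650 + 300*250 = 112650
step 4: join E via hash
    card(P join E) = 1500*250/(3) = 125000
    cost = 112650 + 2*250*8 + 1500 = 118150
step 5: join B via merge
    card(P join B) = 125000*200/(25) = 1000000
    cost = 118150 + 125000*17 + 200*8 + 125000 + 200 = 2369950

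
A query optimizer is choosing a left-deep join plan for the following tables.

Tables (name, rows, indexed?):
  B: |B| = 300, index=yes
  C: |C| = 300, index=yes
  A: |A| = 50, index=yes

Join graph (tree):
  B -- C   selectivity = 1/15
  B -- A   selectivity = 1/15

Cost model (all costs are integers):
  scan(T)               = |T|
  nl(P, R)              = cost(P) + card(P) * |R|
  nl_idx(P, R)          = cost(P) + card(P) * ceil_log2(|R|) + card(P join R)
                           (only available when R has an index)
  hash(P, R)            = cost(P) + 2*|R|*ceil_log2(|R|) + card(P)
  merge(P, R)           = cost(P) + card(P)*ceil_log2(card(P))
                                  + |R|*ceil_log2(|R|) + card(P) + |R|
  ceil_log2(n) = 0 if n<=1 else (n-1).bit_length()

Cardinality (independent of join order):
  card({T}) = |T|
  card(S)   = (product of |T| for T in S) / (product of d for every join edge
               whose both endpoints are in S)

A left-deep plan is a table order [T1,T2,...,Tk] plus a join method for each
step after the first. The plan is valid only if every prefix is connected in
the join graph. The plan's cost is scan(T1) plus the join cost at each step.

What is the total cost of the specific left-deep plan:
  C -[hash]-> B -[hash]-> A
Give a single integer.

step 1: scan C: cost=300, card=300
step 2: join B via hash
    card(P join B) = 300*300/(15) = 6000
    cost = 300 + 2*300*9 + 300 = 6000
step 3: join A via hash
    card(P join A) = 6000*50/(15) = 20000
    cost = 6000 + 2*50*6 + 6000 = 12600

12600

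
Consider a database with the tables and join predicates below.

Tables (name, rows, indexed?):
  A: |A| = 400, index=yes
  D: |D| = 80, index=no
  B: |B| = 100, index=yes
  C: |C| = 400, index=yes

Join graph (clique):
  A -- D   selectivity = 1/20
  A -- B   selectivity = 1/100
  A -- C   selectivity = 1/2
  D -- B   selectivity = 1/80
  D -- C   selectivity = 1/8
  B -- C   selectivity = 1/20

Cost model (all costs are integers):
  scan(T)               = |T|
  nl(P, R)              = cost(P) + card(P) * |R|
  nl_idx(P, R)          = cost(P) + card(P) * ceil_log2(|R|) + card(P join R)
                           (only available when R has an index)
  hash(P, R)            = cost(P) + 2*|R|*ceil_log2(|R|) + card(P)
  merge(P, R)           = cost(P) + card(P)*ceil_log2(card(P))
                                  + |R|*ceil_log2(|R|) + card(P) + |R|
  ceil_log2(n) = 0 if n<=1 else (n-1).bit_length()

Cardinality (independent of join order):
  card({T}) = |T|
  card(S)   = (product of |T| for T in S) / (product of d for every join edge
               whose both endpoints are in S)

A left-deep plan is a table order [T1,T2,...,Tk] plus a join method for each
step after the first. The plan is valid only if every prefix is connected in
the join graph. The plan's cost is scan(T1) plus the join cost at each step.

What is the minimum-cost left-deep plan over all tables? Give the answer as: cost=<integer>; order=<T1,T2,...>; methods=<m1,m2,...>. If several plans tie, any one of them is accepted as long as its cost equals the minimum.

Selinger DP (subsets sized 1..n):
  {A}: scan cost=400, card=400
  {D}: scan cost=80, card=80
  {B}: scan cost=100, card=100
  {C}: scan cost=400, card=400
  {AD}: card=1600; try (D,hash)→1920, (A,nl_idx)→2400, (A,merge)→4720, (D,merge)→5040, (A,hash)→7360, (A,nl)→32080 …(+1); best=1920 via (D,hash)
  {AB}: card=400; try (A,nl_idx)→1400, (B,hash)→2200, (B,nl_idx)→3600, (A,merge)→4900, (B,merge)→5200, (A,hash)→7400 …(+2); best=1400 via (A,nl_idx)
  {AC}: card=80000; try (C,hash)→8000, (A,hash)→8000, (C,merge)→8400, (A,merge)→8400, (C,nl_idx)→84000, (A,nl_idx)→84000 …(+2); best=8000 via (C,hash)
  {BD}: card=100; try (B,nl_idx)→740, (D,hash)→1320, (B,merge)→1520, (D,merge)→1540, (B,hash)→1560, (B,nl)→8080 …(+1); best=740 via (B,nl_idx)
  {CD}: card=4000; try (D,hash)→1920, (C,merge)→4720, (C,nl_idx)→4800, (D,merge)→5040, (C,hash)→7360, (C,nl)→32080 …(+1); best=1920 via (D,hash)
  {BC}: card=2000; try (B,hash)→2200, (C,nl_idx)→3000, (C,merge)→4900, (B,merge)→5200, (B,nl_idx)→5200, (C,hash)→7400 …(+2); best=2200 via (B,hash)
  {ABD}: card=20; try (A,nl_idx)→1660, (D,hash)→2920, (B,hash)→4920, (A,merge)→5540, (D,merge)→6040, (A,hash)→8040 …(+5); best=1660 via (A,nl_idx)
  {ACD}: card=40000; try (C,hash)→10720, (A,hash)→13120, (C,merge)→25120, (C,nl_idx)→56320, (A,merge)→57920, (A,nl_idx)→77920 …(+5); best=10720 via (C,hash)
  {ABC}: card=4000; try (C,hash)→9000, (C,nl_idx)→9000, (C,merge)→9400, (A,hash)→11400, (A,nl_idx)→24200, (A,merge)→30200 …(+6); best=9000 via (C,hash)
  {BCD}: card=250; try (C,nl_idx)→1890, (D,hash)→5320, (C,merge)→5540, (B,hash)→7320, (C,hash)→8040, (D,merge)→26840 …(+5); best=1890 via (C,nl_idx)
  {ABCD}: card=25; try (C,nl_idx)→1865, (A,nl_idx)→4165, (C,merge)→5780, (A,merge)→8140, (C,hash)→8880, (A,hash)→9340 …(+9); best=1865 via (C,nl_idx)

cost=1865; order=D,B,A,C; methods=nl_idx,nl_idx,nl_idx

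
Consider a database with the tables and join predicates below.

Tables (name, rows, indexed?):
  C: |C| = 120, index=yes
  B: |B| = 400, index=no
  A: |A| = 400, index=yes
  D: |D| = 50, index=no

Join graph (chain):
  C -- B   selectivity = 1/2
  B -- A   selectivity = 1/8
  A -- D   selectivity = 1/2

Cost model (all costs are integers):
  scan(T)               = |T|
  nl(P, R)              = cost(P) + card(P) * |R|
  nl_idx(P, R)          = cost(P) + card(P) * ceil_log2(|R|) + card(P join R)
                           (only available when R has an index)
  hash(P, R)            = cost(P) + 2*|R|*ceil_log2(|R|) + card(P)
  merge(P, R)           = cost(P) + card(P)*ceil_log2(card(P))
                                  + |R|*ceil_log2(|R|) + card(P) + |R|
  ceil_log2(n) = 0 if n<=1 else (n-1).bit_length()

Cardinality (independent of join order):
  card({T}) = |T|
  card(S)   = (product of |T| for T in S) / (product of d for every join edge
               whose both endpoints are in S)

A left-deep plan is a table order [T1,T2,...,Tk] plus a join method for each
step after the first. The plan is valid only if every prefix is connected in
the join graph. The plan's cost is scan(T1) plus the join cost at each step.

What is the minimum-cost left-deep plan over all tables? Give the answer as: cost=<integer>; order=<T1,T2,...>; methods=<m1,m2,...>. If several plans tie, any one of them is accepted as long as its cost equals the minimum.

cost=520280; order=A,D,B,C; methods=hash,hash,hash

Selinger DP (subsets sized 1..n):
  {C}: scan cost=120, card=120
  {B}: scan cost=400, card=400
  {A}: scan cost=400, card=400
  {D}: scan cost=50, card=50
  {BC}: card=24000; try (C,hash)→2480, (B,merge)→5080, (C,merge)→5360, (B,hash)→7440, (C,nl_idx)→27200, (B,nl)→48120 …(+1); best=2480 via (C,hash)
  {AB}: card=20000; try (B,hash)→8000, (A,hash)→8000, (B,merge)→8400, (A,merge)→8400, (A,nl_idx)→24000, (B,nl)→160400 …(+1); best=8000 via (B,hash)
  {AD}: card=10000; try (D,hash)→1400, (A,merge)→4400, (D,merge)→4750, (A,hash)→7300, (A,nl_idx)→10500, (A,nl)→20050 …(+1); best=1400 via (D,hash)
  {ABC}: card=1200000; try (C,hash)→29680, (A,hash)→33680, (C,merge)→328960, (A,merge)→390480, (C,nl_idx)→1348000, (A,nl_idx)→1418480 …(+2); best=29680 via (C,hash)
  {ABD}: card=500000; try (B,hash)→18600, (D,hash)→28600, (B,merge)→155400, (D,merge)→328350, (D,nl)→1008000, (B,nl)→4001400; best=18600 via (B,hash)
  {ABCD}: card=30000000; try (C,hash)→520280, (D,hash)→1230280, (C,merge)→10019560, (D,merge)→26430030, (C,nl_idx)→33518600, (C,nl)→60018600 …(+1); best=520280 via (C,hash)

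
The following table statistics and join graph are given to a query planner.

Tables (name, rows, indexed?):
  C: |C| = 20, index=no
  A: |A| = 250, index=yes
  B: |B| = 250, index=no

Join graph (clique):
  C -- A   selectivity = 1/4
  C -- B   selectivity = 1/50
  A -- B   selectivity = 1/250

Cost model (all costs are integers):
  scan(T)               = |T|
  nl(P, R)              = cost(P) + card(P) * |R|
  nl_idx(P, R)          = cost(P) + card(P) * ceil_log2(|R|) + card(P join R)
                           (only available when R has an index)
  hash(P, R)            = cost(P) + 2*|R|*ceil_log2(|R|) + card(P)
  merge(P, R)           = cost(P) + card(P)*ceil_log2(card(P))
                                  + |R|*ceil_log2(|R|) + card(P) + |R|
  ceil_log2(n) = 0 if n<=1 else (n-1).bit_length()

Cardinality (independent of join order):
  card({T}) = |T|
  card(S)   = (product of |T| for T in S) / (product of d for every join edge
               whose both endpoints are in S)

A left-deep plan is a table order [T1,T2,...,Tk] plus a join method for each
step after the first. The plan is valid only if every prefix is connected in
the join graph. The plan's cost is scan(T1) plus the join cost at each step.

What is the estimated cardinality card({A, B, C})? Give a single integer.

25

Tables in S: A(250), B(250), C(20)
Edges inside S: C-A(d=4), C-B(d=50), A-B(d=250)
numerator = 250 * 250 * 20 = 1250000
denominator = 4 * 50 * 250 = 50000
card(S) = 1250000 / 50000 = 25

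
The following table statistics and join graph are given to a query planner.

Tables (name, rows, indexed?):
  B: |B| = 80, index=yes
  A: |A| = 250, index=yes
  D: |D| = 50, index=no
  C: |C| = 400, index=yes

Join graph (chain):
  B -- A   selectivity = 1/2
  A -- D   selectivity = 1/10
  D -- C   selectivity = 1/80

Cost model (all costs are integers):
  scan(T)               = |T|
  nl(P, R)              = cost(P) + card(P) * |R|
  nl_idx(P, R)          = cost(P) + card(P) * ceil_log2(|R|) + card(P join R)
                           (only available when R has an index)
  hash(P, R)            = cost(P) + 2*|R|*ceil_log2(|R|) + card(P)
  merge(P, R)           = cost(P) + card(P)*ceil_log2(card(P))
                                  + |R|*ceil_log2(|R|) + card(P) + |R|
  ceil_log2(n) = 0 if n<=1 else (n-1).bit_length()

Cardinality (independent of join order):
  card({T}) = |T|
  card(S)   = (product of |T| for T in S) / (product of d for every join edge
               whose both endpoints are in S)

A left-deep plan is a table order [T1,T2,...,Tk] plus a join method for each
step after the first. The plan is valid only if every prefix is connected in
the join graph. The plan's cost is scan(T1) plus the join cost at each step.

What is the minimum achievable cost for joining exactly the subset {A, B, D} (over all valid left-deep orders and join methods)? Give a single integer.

Selinger DP over subsets of {A,B,D}:
  {B}: scan cost=80, card=80
  {A}: scan cost=250, card=250
  {D}: scan cost=50, card=50
  {AB}: card=10000; try (B,hash)→1620, (A,merge)→2970, (B,merge)→3140, (A,hash)→4160, (A,nl_idx)→10720, (B,nl_idx)→12000 …(+2); best=1620 via (B,hash)
  {AD}: card=1250; try (D,hash)→1100, (A,nl_idx)→1700, (A,merge)→2650, (D,merge)→2850, (A,hash)→4100, (A,nl)→12550 …(+1); best=1100 via (D,hash)
  {ABD}: card=50000; try (B,hash)→3470, (D,hash)→12220, (B,merge)→16740, (B,nl_idx)→59850, (B,nl)→101100, (D,merge)→151970 …(+1); best=3470 via (B,hash)

3470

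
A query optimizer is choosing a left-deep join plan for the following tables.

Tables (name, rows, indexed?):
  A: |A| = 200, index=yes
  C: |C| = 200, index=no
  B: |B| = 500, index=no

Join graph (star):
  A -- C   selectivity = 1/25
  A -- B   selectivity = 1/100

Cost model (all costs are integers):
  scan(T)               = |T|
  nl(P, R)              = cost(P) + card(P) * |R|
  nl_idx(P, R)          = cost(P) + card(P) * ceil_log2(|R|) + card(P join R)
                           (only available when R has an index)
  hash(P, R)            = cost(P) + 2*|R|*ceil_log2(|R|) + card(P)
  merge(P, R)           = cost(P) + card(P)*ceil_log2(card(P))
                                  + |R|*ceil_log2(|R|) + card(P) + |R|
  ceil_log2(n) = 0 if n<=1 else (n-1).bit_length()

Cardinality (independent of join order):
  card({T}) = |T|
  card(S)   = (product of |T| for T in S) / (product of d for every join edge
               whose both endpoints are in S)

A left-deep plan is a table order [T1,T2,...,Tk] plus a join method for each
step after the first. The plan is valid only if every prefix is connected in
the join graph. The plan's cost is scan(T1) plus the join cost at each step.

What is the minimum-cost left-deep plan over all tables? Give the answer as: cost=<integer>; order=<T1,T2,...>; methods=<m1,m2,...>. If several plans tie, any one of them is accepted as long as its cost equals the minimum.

cost=8400; order=B,A,C; methods=hash,hash

Selinger DP (subsets sized 1..n):
  {A}: scan cost=200, card=200
  {C}: scan cost=200, card=200
  {B}: scan cost=500, card=500
  {AC}: card=1600; try (A,nl_idx)→3400, (C,hash)→3600, (A,hash)→3600, (C,merge)→3800, (A,merge)→3800, (C,nl)→40200 …(+1); best=3400 via (A,nl_idx)
  {AB}: card=1000; try (A,hash)→4200, (A,nl_idx)→5500, (B,merge)→7000, (A,merge)→7300, (B,hash)→9400, (B,nl)→100200 …(+1); best=4200 via (A,hash)
  {ABC}: card=8000; try (C,hash)→8400, (B,hash)→14000, (C,merge)→17000, (B,merge)→27600, (C,nl)→204200, (B,nl)→803400; best=8400 via (C,hash)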